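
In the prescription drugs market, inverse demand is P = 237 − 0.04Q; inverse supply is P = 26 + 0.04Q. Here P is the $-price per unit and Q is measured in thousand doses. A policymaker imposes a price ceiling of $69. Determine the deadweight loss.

$97656.25 thousand

Competitive equilibrium: 237 − 0.04Q = 26 + 0.04Q → Q* = 2637.5, P* = 131.5.
At the ceiling P = 69, quantity supplied = (69 − 26)/0.04 = 1075.
Willingness to pay at Q' = 1075: 237 − 0.04·1075 = 194.
ΔQ = 2637.5 − 1075 = 1562.5; wedge = 194 − 69 = 125.
The triangle = ½ × 1562.5 × 125 = $97656.25 thousand.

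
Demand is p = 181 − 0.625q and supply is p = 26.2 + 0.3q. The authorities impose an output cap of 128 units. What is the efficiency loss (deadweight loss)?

716.19

Competitive equilibrium: 181 − 0.625q = 26.2 + 0.3q → q* = 167.35135, p* = 76.40541.
At q = 128: demand price = 181 − 0.625·128 = 101; supply price = 26.2 + 0.3·128 = 64.6.
Δq = 167.35135 − 128 = 39.35135; wedge = 101 − 64.6 = 36.4.
DWL = ½ × 39.35135 × 36.4 = 716.19.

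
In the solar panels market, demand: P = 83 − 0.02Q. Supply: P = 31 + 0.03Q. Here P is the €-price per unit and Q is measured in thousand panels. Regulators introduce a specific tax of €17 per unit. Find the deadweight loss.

Competitive equilibrium: 83 − 0.02Q = 31 + 0.03Q → Q* = 1040, P* = 62.2.
With the tax, the buyer price exceeds the seller price by 17: (83 − 0.02Q) − (31 + 0.03Q) = 17 → Q' = 700.
ΔQ = 1040 − 700 = 340; the wedge equals the tax, 17.
The triangle = ½ × 340 × 17 = €2890 thousand.

€2890 thousand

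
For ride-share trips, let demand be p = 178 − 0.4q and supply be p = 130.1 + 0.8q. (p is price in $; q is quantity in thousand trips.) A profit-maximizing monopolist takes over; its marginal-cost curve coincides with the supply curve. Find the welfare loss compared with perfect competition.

Competitive equilibrium: 178 − 0.4q = 130.1 + 0.8q → q* = 39.9167, p* = 162.0333.
Marginal revenue: MR = 178 − 0.8q. Set MR = MC: 178 − 0.8q = 130.1 + 0.8q → q_m = 29.9375.
Price p_m = 178 − 0.4·29.9375 = 166.025; MC(q_m) = 130.1 + 0.8·29.9375 = 154.05.
Competitive q* = 39.9167, so Δq = 9.9792; wedge = 166.025 − 154.05 = 11.975.
DWL = ½ × 9.9792 × 11.975 = $59.75 thousand.

$59.75 thousand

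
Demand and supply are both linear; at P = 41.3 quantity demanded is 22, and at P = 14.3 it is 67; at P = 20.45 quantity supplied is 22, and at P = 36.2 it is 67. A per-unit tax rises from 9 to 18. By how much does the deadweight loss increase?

127.89

Demand slope = (14.3 − 41.3)/(67 − 22) = −0.6, so P = 54.5 − 0.6Q.
Supply slope = (36.2 − 20.45)/(67 − 22) = 0.35, so P = 12.75 + 0.35Q.
Competitive equilibrium: 54.5 − 0.6Q = 12.75 + 0.35Q → Q* = 43.9474, P* = 28.1316.
For a per-unit tax t: ΔQ = t/0.95, so DWL = ½·t·(t/0.95) = t²/1.9.
At t = 9: DWL = 42.632. At t = 18: DWL = 170.526.
Increase = 170.526 − 42.632 = 127.89.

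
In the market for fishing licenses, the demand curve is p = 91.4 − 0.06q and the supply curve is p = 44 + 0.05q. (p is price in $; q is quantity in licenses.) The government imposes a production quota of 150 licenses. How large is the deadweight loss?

Competitive equilibrium: 91.4 − 0.06q = 44 + 0.05q → q* = 430.9091, p* = 65.5455.
At q = 150: demand price = 91.4 − 0.06·150 = 82.4; supply price = 44 + 0.05·150 = 51.5.
Δq = 430.9091 − 150 = 280.9091; wedge = 82.4 − 51.5 = 30.9.
Welfare loss = ½ × 280.9091 × 30.9 = $4340.05.

$4340.05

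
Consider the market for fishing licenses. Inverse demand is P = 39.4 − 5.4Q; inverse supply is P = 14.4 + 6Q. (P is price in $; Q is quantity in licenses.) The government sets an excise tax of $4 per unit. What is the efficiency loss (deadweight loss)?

Competitive equilibrium: 39.4 − 5.4Q = 14.4 + 6Q → Q* = 2.193, P* = 27.5579.
With the tax, the buyer price exceeds the seller price by 4: (39.4 − 5.4Q) − (14.4 + 6Q) = 4 → Q' = 1.8421.
ΔQ = 2.193 − 1.8421 = 0.3509; the wedge equals the tax, 4.
DWL = ½ × 0.3509 × 4 = $0.70.

$0.70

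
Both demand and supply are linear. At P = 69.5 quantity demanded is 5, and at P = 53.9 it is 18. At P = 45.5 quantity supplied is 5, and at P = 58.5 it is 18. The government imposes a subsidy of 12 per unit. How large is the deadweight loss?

32.73

Demand slope = (53.9 − 69.5)/(18 − 5) = −1.2, so P = 75.5 − 1.2Q.
Supply slope = (58.5 − 45.5)/(18 − 5) = 1, so P = 40.5 + Q.
Competitive equilibrium: 75.5 − 1.2Q = 40.5 + Q → Q* = 15.9091, P* = 56.4091.
The subsidy lowers effective supply by 12: P = 28.5 + Q.
New quantity: 75.5 − 1.2Q = 28.5 + Q → Q' = 21.3636.
Overproduction ΔQ = 21.3636 − 15.9091 = 5.4545; wedge = subsidy = 12.
Welfare loss = ½ × 5.4545 × 12 = 32.73.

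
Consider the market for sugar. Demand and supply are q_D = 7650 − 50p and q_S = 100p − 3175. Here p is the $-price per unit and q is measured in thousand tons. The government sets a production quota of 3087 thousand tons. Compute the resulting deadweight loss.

$13670.83 thousand

In inverse form: demand p = 153 − 0.02q, supply p = 31.75 + 0.01q.
Competitive equilibrium: 153 − 0.02q = 31.75 + 0.01q → q* = 4041.6667, p* = 72.1667.
At q = 3087: demand price = 153 − 0.02·3087 = 91.26; supply price = 31.75 + 0.01·3087 = 62.62.
Δq = 4041.6667 − 3087 = 954.6667; wedge = 91.26 − 62.62 = 28.64.
DWL = ½ × 954.6667 × 28.64 = $13670.83 thousand.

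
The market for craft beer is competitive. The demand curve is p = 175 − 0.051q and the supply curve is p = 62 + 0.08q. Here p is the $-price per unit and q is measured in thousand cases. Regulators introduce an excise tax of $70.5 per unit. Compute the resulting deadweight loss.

Competitive equilibrium: 175 − 0.051q = 62 + 0.08q → q* = 862.5954, p* = 131.0076.
With the tax, the buyer price exceeds the seller price by 70.5: (175 − 0.051q) − (62 + 0.08q) = 70.5 → q' = 324.4275.
Δq = 862.5954 − 324.4275 = 538.1679; the wedge equals the tax, 70.5.
DWL = ½ × 538.1679 × 70.5 = $18970.42 thousand.

$18970.42 thousand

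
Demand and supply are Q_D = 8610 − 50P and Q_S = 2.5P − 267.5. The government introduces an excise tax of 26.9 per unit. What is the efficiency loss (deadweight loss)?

In inverse form: demand P = 172.2 − 0.02Q, supply P = 107 + 0.4Q.
Competitive equilibrium: 172.2 − 0.02Q = 107 + 0.4Q → Q* = 155.2381, P* = 169.0952.
With the tax, the buyer price exceeds the seller price by 26.9: (172.2 − 0.02Q) − (107 + 0.4Q) = 26.9 → Q' = 91.1905.
ΔQ = 155.2381 − 91.1905 = 64.0476; the wedge equals the tax, 26.9.
Welfare loss = ½ × 64.0476 × 26.9 = 861.44.

861.44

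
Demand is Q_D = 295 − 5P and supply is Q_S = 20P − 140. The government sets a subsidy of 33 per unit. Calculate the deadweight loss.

In inverse form: demand P = 59 − 0.2Q, supply P = 7 + 0.05Q.
Competitive equilibrium: 59 − 0.2Q = 7 + 0.05Q → Q* = 208, P* = 17.4.
The subsidy lowers effective supply by 33: P = 0.05Q − 26.
New quantity: 59 − 0.2Q = 0.05Q − 26 → Q' = 340.
Overproduction ΔQ = 340 − 208 = 132; wedge = subsidy = 33.
Welfare loss = ½ × 132 × 33 = 2178.

2178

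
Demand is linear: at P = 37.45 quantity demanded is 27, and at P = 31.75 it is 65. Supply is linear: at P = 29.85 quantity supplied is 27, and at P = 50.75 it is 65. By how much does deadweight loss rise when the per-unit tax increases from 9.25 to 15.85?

118.33

Demand slope = (31.75 − 37.45)/(65 − 27) = −0.15, so P = 41.5 − 0.15Q.
Supply slope = (50.75 − 29.85)/(65 − 27) = 0.55, so P = 15 + 0.55Q.
Competitive equilibrium: 41.5 − 0.15Q = 15 + 0.55Q → Q* = 37.8571, P* = 35.8214.
For a per-unit tax t: ΔQ = t/0.7, so DWL = ½·t·(t/0.7) = t²/1.4.
At t = 9.25: DWL = 61.116. At t = 15.85: DWL = 179.445.
Increase = 179.445 − 61.116 = 118.33.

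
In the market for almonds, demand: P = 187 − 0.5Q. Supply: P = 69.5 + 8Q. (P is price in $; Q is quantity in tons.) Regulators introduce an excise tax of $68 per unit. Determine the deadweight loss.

$272

Competitive equilibrium: 187 − 0.5Q = 69.5 + 8Q → Q* = 13.8235, P* = 180.0882.
With the tax, the buyer price exceeds the seller price by 68: (187 − 0.5Q) − (69.5 + 8Q) = 68 → Q' = 5.8235.
ΔQ = 13.8235 − 5.8235 = 8; the wedge equals the tax, 68.
The triangle = ½ × 8 × 68 = $272.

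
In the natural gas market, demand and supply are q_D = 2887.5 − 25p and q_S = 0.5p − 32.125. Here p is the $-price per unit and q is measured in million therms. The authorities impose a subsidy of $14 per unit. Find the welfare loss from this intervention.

In inverse form: demand p = 115.5 − 0.04q, supply p = 64.25 + 2q.
Competitive equilibrium: 115.5 − 0.04q = 64.25 + 2q → q* = 25.1225, p* = 114.4951.
The subsidy lowers effective supply by 14: p = 50.25 + 2q.
New quantity: 115.5 − 0.04q = 50.25 + 2q → q' = 31.9853.
Overproduction Δq = 31.9853 − 25.1225 = 6.8628; wedge = subsidy = 14.
Deadweight loss = ½ × 6.8628 × 14 = $48.04 million.

$48.04 million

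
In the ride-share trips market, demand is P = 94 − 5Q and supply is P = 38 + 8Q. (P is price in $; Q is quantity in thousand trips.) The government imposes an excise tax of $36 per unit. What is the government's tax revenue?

Competitive equilibrium: 94 − 5Q = 38 + 8Q → Q* = 4.30769, P* = 72.46154.
With the tax, the buyer price exceeds the seller price by 36: (94 − 5Q) − (38 + 8Q) = 36 → Q' = 1.53846.
Tax revenue = 36 × 1.53846 = $55.38 thousand.

$55.38 thousand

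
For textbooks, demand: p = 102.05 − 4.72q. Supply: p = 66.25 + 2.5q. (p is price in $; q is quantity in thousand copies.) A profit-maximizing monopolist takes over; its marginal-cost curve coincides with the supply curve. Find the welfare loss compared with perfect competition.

Competitive equilibrium: 102.05 − 4.72q = 66.25 + 2.5q → q* = 4.9584, p* = 78.6461.
Marginal revenue: MR = 102.05 − 9.44q. Set MR = MC: 102.05 − 9.44q = 66.25 + 2.5q → q_m = 2.9983.
Price p_m = 102.05 − 4.72·2.9983 = 87.898; MC(q_m) = 66.25 + 2.5·2.9983 = 73.7458.
Competitive q* = 4.9584, so Δq = 1.9601; wedge = 87.898 − 73.7458 = 14.1522.
The triangle = ½ × 1.9601 × 14.1522 = $13.87 thousand.

$13.87 thousand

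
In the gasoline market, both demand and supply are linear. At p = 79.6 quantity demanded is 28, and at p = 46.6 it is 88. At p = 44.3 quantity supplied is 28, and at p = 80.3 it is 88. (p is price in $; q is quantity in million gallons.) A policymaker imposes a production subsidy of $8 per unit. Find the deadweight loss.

$27.83 million

Demand slope = (46.6 − 79.6)/(88 − 28) = −0.55, so p = 95 − 0.55q.
Supply slope = (80.3 − 44.3)/(88 − 28) = 0.6, so p = 27.5 + 0.6q.
Competitive equilibrium: 95 − 0.55q = 27.5 + 0.6q → q* = 58.6957, p* = 62.7174.
The subsidy lowers effective supply by 8: p = 19.5 + 0.6q.
New quantity: 95 − 0.55q = 19.5 + 0.6q → q' = 65.6522.
Overproduction Δq = 65.6522 − 58.6957 = 6.9565; wedge = subsidy = 8.
Deadweight loss = ½ × 6.9565 × 8 = $27.83 million.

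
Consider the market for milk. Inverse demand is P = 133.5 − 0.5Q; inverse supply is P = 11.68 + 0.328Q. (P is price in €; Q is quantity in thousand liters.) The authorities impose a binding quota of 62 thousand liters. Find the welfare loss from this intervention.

Competitive equilibrium: 133.5 − 0.5Q = 11.68 + 0.328Q → Q* = 147.1256, P* = 59.9372.
At Q = 62: demand price = 133.5 − 0.5·62 = 102.5; supply price = 11.68 + 0.328·62 = 32.016.
ΔQ = 147.1256 − 62 = 85.1256; wedge = 102.5 − 32.016 = 70.484.
Welfare loss = ½ × 85.1256 × 70.484 = €3000 thousand.

€3000 thousand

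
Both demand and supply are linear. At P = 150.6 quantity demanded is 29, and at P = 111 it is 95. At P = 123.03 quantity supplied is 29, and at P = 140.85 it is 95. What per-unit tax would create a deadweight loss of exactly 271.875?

Demand slope = (111 − 150.6)/(95 − 29) = −0.6, so P = 168 − 0.6Q.
Supply slope = (140.85 − 123.03)/(95 − 29) = 0.27, so P = 115.2 + 0.27Q.
Competitive equilibrium: 168 − 0.6Q = 115.2 + 0.27Q → Q* = 60.6897, P* = 131.5862.
A tax t gives ΔQ = t/0.87 and wedge t, so DWL = t²/1.74.
t²/1.74 = 271.875 → t² = 473.0625 → t = 21.75.

21.75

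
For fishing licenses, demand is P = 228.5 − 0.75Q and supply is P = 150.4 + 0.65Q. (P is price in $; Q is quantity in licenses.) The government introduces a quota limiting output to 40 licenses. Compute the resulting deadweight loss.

$174.43

Competitive equilibrium: 228.5 − 0.75Q = 150.4 + 0.65Q → Q* = 55.7857, P* = 186.6607.
At Q = 40: demand price = 228.5 − 0.75·40 = 198.5; supply price = 150.4 + 0.65·40 = 176.4.
ΔQ = 55.7857 − 40 = 15.7857; wedge = 198.5 − 176.4 = 22.1.
Deadweight loss = ½ × 15.7857 × 22.1 = $174.43.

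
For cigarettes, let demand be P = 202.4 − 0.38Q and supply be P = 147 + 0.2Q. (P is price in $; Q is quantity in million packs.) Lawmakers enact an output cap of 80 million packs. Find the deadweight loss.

$69.83 million

Competitive equilibrium: 202.4 − 0.38Q = 147 + 0.2Q → Q* = 95.5172, P* = 166.1034.
At Q = 80: demand price = 202.4 − 0.38·80 = 172; supply price = 147 + 0.2·80 = 163.
ΔQ = 95.5172 − 80 = 15.5172; wedge = 172 − 163 = 9.
DWL = ½ × 15.5172 × 9 = $69.83 million.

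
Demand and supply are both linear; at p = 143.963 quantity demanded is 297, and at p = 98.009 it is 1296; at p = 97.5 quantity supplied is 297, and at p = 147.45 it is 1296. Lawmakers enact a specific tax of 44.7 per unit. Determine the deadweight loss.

10406.72

Demand slope = (98.009 − 143.963)/(1296 − 297) = −0.046, so p = 157.625 − 0.046q.
Supply slope = (147.45 − 97.5)/(1296 − 297) = 0.05, so p = 82.65 + 0.05q.
Competitive equilibrium: 157.625 − 0.046q = 82.65 + 0.05q → q* = 780.9896, p* = 121.6995.
With the tax, the buyer price exceeds the seller price by 44.7: (157.625 − 0.046q) − (82.65 + 0.05q) = 44.7 → q' = 315.3646.
Δq = 780.9896 − 315.3646 = 465.625; the wedge equals the tax, 44.7.
Welfare loss = ½ × 465.625 × 44.7 = 10406.72.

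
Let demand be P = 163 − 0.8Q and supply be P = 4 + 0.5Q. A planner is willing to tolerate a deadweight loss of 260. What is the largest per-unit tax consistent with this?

Competitive equilibrium: 163 − 0.8Q = 4 + 0.5Q → Q* = 122.3077, P* = 65.1538.
A tax t gives ΔQ = t/1.3 and wedge t, so DWL = t²/2.6.
t²/2.6 = 260 → t² = 676 → t = 26.

26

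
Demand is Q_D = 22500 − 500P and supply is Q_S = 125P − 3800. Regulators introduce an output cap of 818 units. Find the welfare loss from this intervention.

2060.82

In inverse form: demand P = 45 − 0.002Q, supply P = 30.4 + 0.008Q.
Competitive equilibrium: 45 − 0.002Q = 30.4 + 0.008Q → Q* = 1460, P* = 42.08.
At Q = 818: demand price = 45 − 0.002·818 = 43.364; supply price = 30.4 + 0.008·818 = 36.944.
ΔQ = 1460 − 818 = 642; wedge = 43.364 − 36.944 = 6.42.
The triangle = ½ × 642 × 6.42 = 2060.82.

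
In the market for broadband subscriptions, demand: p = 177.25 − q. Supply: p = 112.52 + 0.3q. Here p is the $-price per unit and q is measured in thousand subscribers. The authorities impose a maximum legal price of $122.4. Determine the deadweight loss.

$184.75 thousand

Competitive equilibrium: 177.25 − q = 112.52 + 0.3q → q* = 49.7923, p* = 127.4577.
At the ceiling p = 122.4, quantity supplied = (122.4 − 112.52)/0.3 = 32.9333.
Willingness to pay at q' = 32.9333: 177.25 − 1·32.9333 = 144.3167.
Δq = 49.7923 − 32.9333 = 16.859; wedge = 144.3167 − 122.4 = 21.9167.
DWL = ½ × 16.859 × 21.9167 = $184.75 thousand.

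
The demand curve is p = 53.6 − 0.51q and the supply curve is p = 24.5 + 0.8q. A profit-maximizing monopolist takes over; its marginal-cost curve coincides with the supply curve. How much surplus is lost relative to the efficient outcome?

25.38

Competitive equilibrium: 53.6 − 0.51q = 24.5 + 0.8q → q* = 22.2137, p* = 42.271.
Marginal revenue: MR = 53.6 − 1.02q. Set MR = MC: 53.6 − 1.02q = 24.5 + 0.8q → q_m = 15.989.
Price p_m = 53.6 − 0.51·15.989 = 45.4456; MC(q_m) = 24.5 + 0.8·15.989 = 37.2912.
Competitive q* = 22.2137, so Δq = 6.2247; wedge = 45.4456 − 37.2912 = 8.1544.
Deadweight loss = ½ × 6.2247 × 8.1544 = 25.38.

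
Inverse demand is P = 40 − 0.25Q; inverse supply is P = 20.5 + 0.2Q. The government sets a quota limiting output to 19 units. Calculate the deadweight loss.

133.225

Competitive equilibrium: 40 − 0.25Q = 20.5 + 0.2Q → Q* = 43.3333, P* = 29.1667.
At Q = 19: demand price = 40 − 0.25·19 = 35.25; supply price = 20.5 + 0.2·19 = 24.3.
ΔQ = 43.3333 − 19 = 24.3333; wedge = 35.25 − 24.3 = 10.95.
Welfare loss = ½ × 24.3333 × 10.95 = 133.225.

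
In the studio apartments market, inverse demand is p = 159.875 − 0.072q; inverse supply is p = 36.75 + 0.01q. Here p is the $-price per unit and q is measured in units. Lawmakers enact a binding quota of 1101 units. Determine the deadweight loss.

Competitive equilibrium: 159.875 − 0.072q = 36.75 + 0.01q → q* = 1501.5244, p* = 51.7652.
At q = 1101: demand price = 159.875 − 0.072·1101 = 80.603; supply price = 36.75 + 0.01·1101 = 47.76.
Δq = 1501.5244 − 1101 = 400.5244; wedge = 80.603 − 47.76 = 32.843.
Welfare loss = ½ × 400.5244 × 32.843 = $6577.21.

$6577.21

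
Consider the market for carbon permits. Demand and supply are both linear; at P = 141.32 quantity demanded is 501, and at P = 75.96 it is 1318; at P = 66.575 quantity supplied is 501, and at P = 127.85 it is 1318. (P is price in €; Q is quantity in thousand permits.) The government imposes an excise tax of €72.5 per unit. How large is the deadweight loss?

Demand slope = (75.96 − 141.32)/(1318 − 501) = −0.08, so P = 181.4 − 0.08Q.
Supply slope = (127.85 − 66.575)/(1318 − 501) = 0.075, so P = 29 + 0.075Q.
Competitive equilibrium: 181.4 − 0.08Q = 29 + 0.075Q → Q* = 983.22581, P* = 102.74194.
With the tax, the buyer price exceeds the seller price by 72.5: (181.4 − 0.08Q) − (29 + 0.075Q) = 72.5 → Q' = 515.48387.
ΔQ = 983.22581 − 515.48387 = 467.74194; the wedge equals the tax, 72.5.
DWL = ½ × 467.74194 × 72.5 = €16955.65 thousand.

€16955.65 thousand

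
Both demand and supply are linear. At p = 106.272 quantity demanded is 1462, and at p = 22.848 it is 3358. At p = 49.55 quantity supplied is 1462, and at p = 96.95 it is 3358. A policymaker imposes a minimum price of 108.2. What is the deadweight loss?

Demand slope = (22.848 − 106.272)/(3358 − 1462) = −0.044, so p = 170.6 − 0.044q.
Supply slope = (96.95 − 49.55)/(3358 − 1462) = 0.025, so p = 13 + 0.025q.
Competitive equilibrium: 170.6 − 0.044q = 13 + 0.025q → q* = 2284.05797, p* = 70.10145.
At the floor p = 108.2, quantity demanded = (170.6 − 108.2)/0.044 = 1418.18182.
Sellers' marginal cost at q' = 1418.18182: 13 + 0.025·1418.18182 = 48.45455.
Δq = 2284.05797 − 1418.18182 = 865.87615; wedge = 108.2 − 48.45455 = 59.74545.
The triangle = ½ × 865.87615 × 59.74545 = 25866.08.

25866.08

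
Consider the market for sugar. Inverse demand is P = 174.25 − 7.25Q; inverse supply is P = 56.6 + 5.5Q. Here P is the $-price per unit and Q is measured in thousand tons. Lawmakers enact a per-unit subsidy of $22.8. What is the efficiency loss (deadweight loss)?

$20.39 thousand

Competitive equilibrium: 174.25 − 7.25Q = 56.6 + 5.5Q → Q* = 9.2275, P* = 107.351.
The subsidy lowers effective supply by 22.8: P = 33.8 + 5.5Q.
New quantity: 174.25 − 7.25Q = 33.8 + 5.5Q → Q' = 11.0157.
Overproduction ΔQ = 11.0157 − 9.2275 = 1.7882; wedge = subsidy = 22.8.
DWL = ½ × 1.7882 × 22.8 = $20.39 thousand.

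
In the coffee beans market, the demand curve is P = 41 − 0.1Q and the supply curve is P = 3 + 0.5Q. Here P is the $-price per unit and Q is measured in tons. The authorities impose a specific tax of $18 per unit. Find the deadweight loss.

$270

Competitive equilibrium: 41 − 0.1Q = 3 + 0.5Q → Q* = 63.3333, P* = 34.6667.
With the tax, the buyer price exceeds the seller price by 18: (41 − 0.1Q) − (3 + 0.5Q) = 18 → Q' = 33.3333.
ΔQ = 63.3333 − 33.3333 = 30; the wedge equals the tax, 18.
The triangle = ½ × 30 × 18 = $270.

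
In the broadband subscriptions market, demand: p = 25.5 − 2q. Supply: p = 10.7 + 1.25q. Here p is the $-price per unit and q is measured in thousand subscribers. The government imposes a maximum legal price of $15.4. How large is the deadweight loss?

$1.02 thousand

Competitive equilibrium: 25.5 − 2q = 10.7 + 1.25q → q* = 4.5538, p* = 16.3923.
At the ceiling p = 15.4, quantity supplied = (15.4 − 10.7)/1.25 = 3.76.
Willingness to pay at q' = 3.76: 25.5 − 2·3.76 = 17.98.
Δq = 4.5538 − 3.76 = 0.7938; wedge = 17.98 − 15.4 = 2.58.
DWL = ½ × 0.7938 × 2.58 = $1.02 thousand.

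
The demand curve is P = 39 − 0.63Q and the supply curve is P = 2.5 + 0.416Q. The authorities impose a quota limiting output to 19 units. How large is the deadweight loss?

Competitive equilibrium: 39 − 0.63Q = 2.5 + 0.416Q → Q* = 34.8948, P* = 17.0163.
At Q = 19: demand price = 39 − 0.63·19 = 27.03; supply price = 2.5 + 0.416·19 = 10.404.
ΔQ = 34.8948 − 19 = 15.8948; wedge = 27.03 − 10.404 = 16.626.
DWL = ½ × 15.8948 × 16.626 = 132.13.

132.13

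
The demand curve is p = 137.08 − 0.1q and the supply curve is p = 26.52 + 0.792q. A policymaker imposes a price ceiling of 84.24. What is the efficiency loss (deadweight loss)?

Competitive equilibrium: 137.08 − 0.1q = 26.52 + 0.792q → q* = 123.9462, p* = 124.6854.
At the ceiling p = 84.24, quantity supplied = (84.24 − 26.52)/0.792 = 72.8788.
Willingness to pay at q' = 72.8788: 137.08 − 0.1·72.8788 = 129.7921.
Δq = 123.9462 − 72.8788 = 51.0674; wedge = 129.7921 − 84.24 = 45.5521.
Welfare loss = ½ × 51.0674 × 45.5521 = 1163.11.

1163.11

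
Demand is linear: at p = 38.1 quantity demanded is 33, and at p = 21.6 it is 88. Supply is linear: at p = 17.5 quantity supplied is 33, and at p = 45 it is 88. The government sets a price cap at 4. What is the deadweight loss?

1113.025

Demand slope = (21.6 − 38.1)/(88 − 33) = −0.3, so p = 48 − 0.3q.
Supply slope = (45 − 17.5)/(88 − 33) = 0.5, so p = 1 + 0.5q.
Competitive equilibrium: 48 − 0.3q = 1 + 0.5q → q* = 58.75, p* = 30.375.
At the ceiling p = 4, quantity supplied = (4 − 1)/0.5 = 6.
Willingness to pay at q' = 6: 48 − 0.3·6 = 46.2.
Δq = 58.75 − 6 = 52.75; wedge = 46.2 − 4 = 42.2.
Deadweight loss = ½ × 52.75 × 42.2 = 1113.025.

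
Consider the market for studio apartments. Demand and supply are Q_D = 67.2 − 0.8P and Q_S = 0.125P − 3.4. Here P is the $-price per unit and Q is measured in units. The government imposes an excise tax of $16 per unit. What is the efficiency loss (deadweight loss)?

$13.84

In inverse form: demand P = 84 − 1.25Q, supply P = 27.2 + 8Q.
Competitive equilibrium: 84 − 1.25Q = 27.2 + 8Q → Q* = 6.1405, P* = 76.3243.
With the tax, the buyer price exceeds the seller price by 16: (84 − 1.25Q) − (27.2 + 8Q) = 16 → Q' = 4.4108.
ΔQ = 6.1405 − 4.4108 = 1.7297; the wedge equals the tax, 16.
The triangle = ½ × 1.7297 × 16 = $13.84.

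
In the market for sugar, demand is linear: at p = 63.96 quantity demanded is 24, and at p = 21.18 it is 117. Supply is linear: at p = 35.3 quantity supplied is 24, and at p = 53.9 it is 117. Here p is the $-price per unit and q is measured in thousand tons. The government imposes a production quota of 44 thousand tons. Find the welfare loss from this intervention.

$181.07 thousand

Demand slope = (21.18 − 63.96)/(117 − 24) = −0.46, so p = 75 − 0.46q.
Supply slope = (53.9 − 35.3)/(117 − 24) = 0.2, so p = 30.5 + 0.2q.
Competitive equilibrium: 75 − 0.46q = 30.5 + 0.2q → q* = 67.4242, p* = 43.9848.
At q = 44: demand price = 75 − 0.46·44 = 54.76; supply price = 30.5 + 0.2·44 = 39.3.
Δq = 67.4242 − 44 = 23.4242; wedge = 54.76 − 39.3 = 15.46.
DWL = ½ × 23.4242 × 15.46 = $181.07 thousand.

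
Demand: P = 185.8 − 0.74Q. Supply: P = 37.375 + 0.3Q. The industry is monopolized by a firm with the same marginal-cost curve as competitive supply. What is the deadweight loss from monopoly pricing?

Competitive equilibrium: 185.8 − 0.74Q = 37.375 + 0.3Q → Q* = 142.7163, P* = 80.1899.
Marginal revenue: MR = 185.8 − 1.48Q. Set MR = MC: 185.8 − 1.48Q = 37.375 + 0.3Q → Q_m = 83.3848.
Price P_m = 185.8 − 0.74·83.3848 = 124.0952; MC(Q_m) = 37.375 + 0.3·83.3848 = 62.3904.
Competitive Q* = 142.7163, so ΔQ = 59.3315; wedge = 124.0952 − 62.3904 = 61.7048.
The triangle = ½ × 59.3315 × 61.7048 = 1830.52.

1830.52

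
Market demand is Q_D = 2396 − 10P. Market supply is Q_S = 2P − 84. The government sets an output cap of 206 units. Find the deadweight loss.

In inverse form: demand P = 239.6 − 0.1Q, supply P = 42 + 0.5Q.
Competitive equilibrium: 239.6 − 0.1Q = 42 + 0.5Q → Q* = 329.3333, P* = 206.6667.
At Q = 206: demand price = 239.6 − 0.1·206 = 219; supply price = 42 + 0.5·206 = 145.
ΔQ = 329.3333 − 206 = 123.3333; wedge = 219 − 145 = 74.
Welfare loss = ½ × 123.3333 × 74 = 4563.33.

4563.33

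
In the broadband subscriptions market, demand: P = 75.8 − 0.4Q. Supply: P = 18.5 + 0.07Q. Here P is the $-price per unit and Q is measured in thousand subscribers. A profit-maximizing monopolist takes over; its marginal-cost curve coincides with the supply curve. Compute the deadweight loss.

$738.35 thousand

Competitive equilibrium: 75.8 − 0.4Q = 18.5 + 0.07Q → Q* = 121.9149, P* = 27.034.
Marginal revenue: MR = 75.8 − 0.8Q. Set MR = MC: 75.8 − 0.8Q = 18.5 + 0.07Q → Q_m = 65.8621.
Price P_m = 75.8 − 0.4·65.8621 = 49.4552; MC(Q_m) = 18.5 + 0.07·65.8621 = 23.1103.
Competitive Q* = 121.9149, so ΔQ = 56.0528; wedge = 49.4552 − 23.1103 = 26.3449.
DWL = ½ × 56.0528 × 26.3449 = $738.35 thousand.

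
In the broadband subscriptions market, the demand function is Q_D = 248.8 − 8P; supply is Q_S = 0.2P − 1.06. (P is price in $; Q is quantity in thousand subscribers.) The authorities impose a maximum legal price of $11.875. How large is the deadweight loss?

$35.44 thousand

In inverse form: demand P = 31.1 − 0.125Q, supply P = 5.3 + 5Q.
Competitive equilibrium: 31.1 − 0.125Q = 5.3 + 5Q → Q* = 5.0341, P* = 30.4707.
At the ceiling P = 11.875, quantity supplied = (11.875 − 5.3)/5 = 1.315.
Willingness to pay at Q' = 1.315: 31.1 − 0.125·1.315 = 30.9356.
ΔQ = 5.0341 − 1.315 = 3.7191; wedge = 30.9356 − 11.875 = 19.0606.
Welfare loss = ½ × 3.7191 × 19.0606 = $35.44 thousand.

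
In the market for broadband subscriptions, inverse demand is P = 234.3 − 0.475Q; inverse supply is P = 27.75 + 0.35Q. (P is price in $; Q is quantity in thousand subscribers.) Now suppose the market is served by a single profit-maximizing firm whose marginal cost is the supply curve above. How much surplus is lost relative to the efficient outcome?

Competitive equilibrium: 234.3 − 0.475Q = 27.75 + 0.35Q → Q* = 250.3636, P* = 115.3773.
Marginal revenue: MR = 234.3 − 0.95Q. Set MR = MC: 234.3 − 0.95Q = 27.75 + 0.35Q → Q_m = 158.8846.
Price P_m = 234.3 − 0.475·158.8846 = 158.8298; MC(Q_m) = 27.75 + 0.35·158.8846 = 83.3596.
Competitive Q* = 250.3636, so ΔQ = 91.479; wedge = 158.8298 − 83.3596 = 75.4702.
DWL = ½ × 91.479 × 75.4702 = $3451.97 thousand.

$3451.97 thousand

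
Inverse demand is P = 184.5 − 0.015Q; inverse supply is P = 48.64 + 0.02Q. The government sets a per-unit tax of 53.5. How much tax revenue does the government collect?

125893.14

Competitive equilibrium: 184.5 − 0.015Q = 48.64 + 0.02Q → Q* = 3881.71429, P* = 126.27429.
With the tax, the buyer price exceeds the seller price by 53.5: (184.5 − 0.015Q) − (48.64 + 0.02Q) = 53.5 → Q' = 2353.14286.
Tax revenue = 53.5 × 2353.14286 = 125893.14.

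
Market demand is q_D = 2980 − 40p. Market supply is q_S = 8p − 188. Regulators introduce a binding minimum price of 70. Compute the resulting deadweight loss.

1920

In inverse form: demand p = 74.5 − 0.025q, supply p = 23.5 + 0.125q.
Competitive equilibrium: 74.5 − 0.025q = 23.5 + 0.125q → q* = 340, p* = 66.
At the floor p = 70, quantity demanded = (74.5 − 70)/0.025 = 180.
Sellers' marginal cost at q' = 180: 23.5 + 0.125·180 = 46.
Δq = 340 − 180 = 160; wedge = 70 − 46 = 24.
Welfare loss = ½ × 160 × 24 = 1920.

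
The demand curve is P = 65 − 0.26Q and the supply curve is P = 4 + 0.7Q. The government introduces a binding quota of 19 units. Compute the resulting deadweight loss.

Competitive equilibrium: 65 − 0.26Q = 4 + 0.7Q → Q* = 63.5417, P* = 48.4792.
At Q = 19: demand price = 65 − 0.26·19 = 60.06; supply price = 4 + 0.7·19 = 17.3.
ΔQ = 63.5417 − 19 = 44.5417; wedge = 60.06 − 17.3 = 42.76.
Welfare loss = ½ × 44.5417 × 42.76 = 952.30.

952.30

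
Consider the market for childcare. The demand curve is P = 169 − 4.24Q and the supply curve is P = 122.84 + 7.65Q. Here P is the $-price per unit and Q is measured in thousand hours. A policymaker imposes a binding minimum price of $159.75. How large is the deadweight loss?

$17.19 thousand

Competitive equilibrium: 169 − 4.24Q = 122.84 + 7.65Q → Q* = 3.8823, P* = 152.5392.
At the floor P = 159.75, quantity demanded = (169 − 159.75)/4.24 = 2.1816.
Sellers' marginal cost at Q' = 2.1816: 122.84 + 7.65·2.1816 = 139.5292.
ΔQ = 3.8823 − 2.1816 = 1.7007; wedge = 159.75 − 139.5292 = 20.2208.
Welfare loss = ½ × 1.7007 × 20.2208 = $17.19 thousand.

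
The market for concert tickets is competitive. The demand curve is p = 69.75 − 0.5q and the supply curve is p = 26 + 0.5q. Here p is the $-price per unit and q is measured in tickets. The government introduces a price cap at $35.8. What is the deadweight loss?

Competitive equilibrium: 69.75 − 0.5q = 26 + 0.5q → q* = 43.75, p* = 47.875.
At the ceiling p = 35.8, quantity supplied = (35.8 − 26)/0.5 = 19.6.
Willingness to pay at q' = 19.6: 69.75 − 0.5·19.6 = 59.95.
Δq = 43.75 − 19.6 = 24.15; wedge = 59.95 − 35.8 = 24.15.
Deadweight loss = ½ × 24.15 × 24.15 = $291.61.

$291.61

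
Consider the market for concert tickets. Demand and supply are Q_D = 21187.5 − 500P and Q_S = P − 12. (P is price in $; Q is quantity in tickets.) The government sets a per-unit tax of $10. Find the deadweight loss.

In inverse form: demand P = 42.375 − 0.002Q, supply P = 12 + Q.
Competitive equilibrium: 42.375 − 0.002Q = 12 + Q → Q* = 30.3144, P* = 42.3144.
With the tax, the buyer price exceeds the seller price by 10: (42.375 − 0.002Q) − (12 + Q) = 10 → Q' = 20.3343.
ΔQ = 30.3144 − 20.3343 = 9.9801; the wedge equals the tax, 10.
DWL = ½ × 9.9801 × 10 = $49.90.

$49.90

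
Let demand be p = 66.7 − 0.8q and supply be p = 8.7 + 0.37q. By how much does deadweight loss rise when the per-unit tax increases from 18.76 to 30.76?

253.95

Competitive equilibrium: 66.7 − 0.8q = 8.7 + 0.37q → q* = 49.5726, p* = 27.0419.
For a per-unit tax t: Δq = t/1.17, so DWL = ½·t·(t/1.17) = t²/2.34.
At t = 18.76: DWL = 150.401. At t = 30.76: DWL = 404.349.
Increase = 404.349 − 150.401 = 253.95.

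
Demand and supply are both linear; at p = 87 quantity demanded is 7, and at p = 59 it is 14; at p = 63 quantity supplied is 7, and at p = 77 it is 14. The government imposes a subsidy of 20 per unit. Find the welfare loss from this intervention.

Demand slope = (59 − 87)/(14 − 7) = −4, so p = 115 − 4q.
Supply slope = (77 − 63)/(14 − 7) = 2, so p = 49 + 2q.
Competitive equilibrium: 115 − 4q = 49 + 2q → q* = 11, p* = 71.
The subsidy lowers effective supply by 20: p = 29 + 2q.
New quantity: 115 − 4q = 29 + 2q → q' = 14.3333.
Overproduction Δq = 14.3333 − 11 = 3.3333; wedge = subsidy = 20.
The triangle = ½ × 3.3333 × 20 = 33.33.

33.33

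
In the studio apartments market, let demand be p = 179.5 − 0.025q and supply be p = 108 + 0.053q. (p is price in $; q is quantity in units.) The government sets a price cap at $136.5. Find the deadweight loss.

$5599.95

Competitive equilibrium: 179.5 − 0.025q = 108 + 0.053q → q* = 916.6667, p* = 156.5833.
At the ceiling p = 136.5, quantity supplied = (136.5 − 108)/0.053 = 537.7358.
Willingness to pay at q' = 537.7358: 179.5 − 0.025·537.7358 = 166.0566.
Δq = 916.6667 − 537.7358 = 378.9309; wedge = 166.0566 − 136.5 = 29.5566.
The triangle = ½ × 378.9309 × 29.5566 = $5599.95.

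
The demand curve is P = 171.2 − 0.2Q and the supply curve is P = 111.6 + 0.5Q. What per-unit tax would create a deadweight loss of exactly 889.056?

Competitive equilibrium: 171.2 − 0.2Q = 111.6 + 0.5Q → Q* = 85.1429, P* = 154.1714.
A tax t gives ΔQ = t/0.7 and wedge t, so DWL = t²/1.4.
t²/1.4 = 889.056 → t² = 1244.6784 → t = 35.28.

35.28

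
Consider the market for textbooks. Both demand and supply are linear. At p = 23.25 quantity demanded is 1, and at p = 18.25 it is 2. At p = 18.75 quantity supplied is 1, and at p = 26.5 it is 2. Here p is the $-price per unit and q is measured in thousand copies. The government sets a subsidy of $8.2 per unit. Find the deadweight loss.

$2.64 thousand

Demand slope = (18.25 − 23.25)/(2 − 1) = −5, so p = 28.25 − 5q.
Supply slope = (26.5 − 18.75)/(2 − 1) = 7.75, so p = 11 + 7.75q.
Competitive equilibrium: 28.25 − 5q = 11 + 7.75q → q* = 1.3529, p* = 21.4853.
The subsidy lowers effective supply by 8.2: p = 2.8 + 7.75q.
New quantity: 28.25 − 5q = 2.8 + 7.75q → q' = 1.9961.
Overproduction Δq = 1.9961 − 1.3529 = 0.6432; wedge = subsidy = 8.2.
The triangle = ½ × 0.6432 × 8.2 = $2.64 thousand.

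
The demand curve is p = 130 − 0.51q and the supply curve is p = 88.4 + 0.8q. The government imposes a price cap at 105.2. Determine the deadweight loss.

75.77

Competitive equilibrium: 130 − 0.51q = 88.4 + 0.8q → q* = 31.7557, p* = 113.8046.
At the ceiling p = 105.2, quantity supplied = (105.2 − 88.4)/0.8 = 21.
Willingness to pay at q' = 21: 130 − 0.51·21 = 119.29.
Δq = 31.7557 − 21 = 10.7557; wedge = 119.29 − 105.2 = 14.09.
The triangle = ½ × 10.7557 × 14.09 = 75.77.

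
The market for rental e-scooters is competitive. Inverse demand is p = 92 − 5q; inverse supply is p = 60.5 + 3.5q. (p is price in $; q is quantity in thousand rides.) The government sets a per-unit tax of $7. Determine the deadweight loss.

$2.88 thousand

Competitive equilibrium: 92 − 5q = 60.5 + 3.5q → q* = 3.7059, p* = 73.4706.
With the tax, the buyer price exceeds the seller price by 7: (92 − 5q) − (60.5 + 3.5q) = 7 → q' = 2.8824.
Δq = 3.7059 − 2.8824 = 0.8235; the wedge equals the tax, 7.
The triangle = ½ × 0.8235 × 7 = $2.88 thousand.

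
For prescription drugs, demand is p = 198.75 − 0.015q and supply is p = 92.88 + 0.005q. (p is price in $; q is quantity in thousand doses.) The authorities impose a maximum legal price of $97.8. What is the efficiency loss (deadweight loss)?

$185717.90 thousand

Competitive equilibrium: 198.75 − 0.015q = 92.88 + 0.005q → q* = 5293.5, p* = 119.3475.
At the ceiling p = 97.8, quantity supplied = (97.8 − 92.88)/0.005 = 984.
Willingness to pay at q' = 984: 198.75 − 0.015·984 = 183.99.
Δq = 5293.5 − 984 = 4309.5; wedge = 183.99 − 97.8 = 86.19.
The triangle = ½ × 4309.5 × 86.19 = $185717.90 thousand.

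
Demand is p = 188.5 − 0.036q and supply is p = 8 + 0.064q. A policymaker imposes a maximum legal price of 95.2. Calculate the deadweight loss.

Competitive equilibrium: 188.5 − 0.036q = 8 + 0.064q → q* = 1805, p* = 123.52.
At the ceiling p = 95.2, quantity supplied = (95.2 − 8)/0.064 = 1362.5.
Willingness to pay at q' = 1362.5: 188.5 − 0.036·1362.5 = 139.45.
Δq = 1805 − 1362.5 = 442.5; wedge = 139.45 − 95.2 = 44.25.
DWL = ½ × 442.5 × 44.25 = 9790.31.

9790.31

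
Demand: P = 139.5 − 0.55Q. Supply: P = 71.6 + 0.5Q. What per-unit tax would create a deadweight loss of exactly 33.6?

Competitive equilibrium: 139.5 − 0.55Q = 71.6 + 0.5Q → Q* = 64.6667, P* = 103.9333.
A tax t gives ΔQ = t/1.05 and wedge t, so DWL = t²/2.1.
t²/2.1 = 33.6 → t² = 70.56 → t = 8.4.

8.4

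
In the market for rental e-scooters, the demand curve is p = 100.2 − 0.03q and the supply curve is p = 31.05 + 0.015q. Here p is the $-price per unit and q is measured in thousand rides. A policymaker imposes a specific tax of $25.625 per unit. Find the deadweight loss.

$7296.01 thousand

Competitive equilibrium: 100.2 − 0.03q = 31.05 + 0.015q → q* = 1536.6667, p* = 54.1.
With the tax, the buyer price exceeds the seller price by 25.625: (100.2 − 0.03q) − (31.05 + 0.015q) = 25.625 → q' = 967.2222.
Δq = 1536.6667 − 967.2222 = 569.4445; the wedge equals the tax, 25.625.
DWL = ½ × 569.4445 × 25.625 = $7296.01 thousand.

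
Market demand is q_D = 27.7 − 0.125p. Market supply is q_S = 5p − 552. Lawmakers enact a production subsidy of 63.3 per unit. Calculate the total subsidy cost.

In inverse form: demand p = 221.6 − 8q, supply p = 110.4 + 0.2q.
Competitive equilibrium: 221.6 − 8q = 110.4 + 0.2q → q* = 13.560976, p* = 113.112195.
The subsidy lowers effective supply by 63.3: p = 47.1 + 0.2q.
New quantity: 221.6 − 8q = 47.1 + 0.2q → q' = 21.280488.
Total subsidy cost = 63.3 × 21.280488 = 1347.05.

1347.05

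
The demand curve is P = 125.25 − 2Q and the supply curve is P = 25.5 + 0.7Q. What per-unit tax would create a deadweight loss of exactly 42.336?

Competitive equilibrium: 125.25 − 2Q = 25.5 + 0.7Q → Q* = 36.9444, P* = 51.3611.
A tax t gives ΔQ = t/2.7 and wedge t, so DWL = t²/5.4.
t²/5.4 = 42.336 → t² = 228.6144 → t = 15.12.

15.12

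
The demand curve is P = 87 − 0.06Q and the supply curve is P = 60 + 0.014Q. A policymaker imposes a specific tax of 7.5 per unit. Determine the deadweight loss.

380.07

Competitive equilibrium: 87 − 0.06Q = 60 + 0.014Q → Q* = 364.8649, P* = 65.1081.
With the tax, the buyer price exceeds the seller price by 7.5: (87 − 0.06Q) − (60 + 0.014Q) = 7.5 → Q' = 263.5135.
ΔQ = 364.8649 − 263.5135 = 101.3514; the wedge equals the tax, 7.5.
The triangle = ½ × 101.3514 × 7.5 = 380.07.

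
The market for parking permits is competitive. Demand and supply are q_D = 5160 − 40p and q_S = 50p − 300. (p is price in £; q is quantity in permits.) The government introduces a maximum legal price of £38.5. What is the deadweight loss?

In inverse form: demand p = 129 − 0.025q, supply p = 6 + 0.02q.
Competitive equilibrium: 129 − 0.025q = 6 + 0.02q → q* = 2733.3333, p* = 60.6667.
At the ceiling p = 38.5, quantity supplied = (38.5 − 6)/0.02 = 1625.
Willingness to pay at q' = 1625: 129 − 0.025·1625 = 88.375.
Δq = 2733.3333 − 1625 = 1108.3333; wedge = 88.375 − 38.5 = 49.875.
DWL = ½ × 1108.3333 × 49.875 = £27639.06.

£27639.06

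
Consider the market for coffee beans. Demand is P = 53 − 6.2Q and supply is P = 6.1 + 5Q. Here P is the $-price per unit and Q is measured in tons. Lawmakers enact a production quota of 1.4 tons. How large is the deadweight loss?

$43.51

Competitive equilibrium: 53 − 6.2Q = 6.1 + 5Q → Q* = 4.1875, P* = 27.0375.
At Q = 1.4: demand price = 53 − 6.2·1.4 = 44.32; supply price = 6.1 + 5·1.4 = 13.1.
ΔQ = 4.1875 − 1.4 = 2.7875; wedge = 44.32 − 13.1 = 31.22.
DWL = ½ × 2.7875 × 31.22 = $43.51.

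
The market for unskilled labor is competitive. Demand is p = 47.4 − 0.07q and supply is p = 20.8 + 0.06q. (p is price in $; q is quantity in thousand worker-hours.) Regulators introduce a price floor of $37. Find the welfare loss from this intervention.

$204.16 thousand

Competitive equilibrium: 47.4 − 0.07q = 20.8 + 0.06q → q* = 204.6154, p* = 33.0769.
At the floor p = 37, quantity demanded = (47.4 − 37)/0.07 = 148.5714.
Sellers' marginal cost at q' = 148.5714: 20.8 + 0.06·148.5714 = 29.7143.
Δq = 204.6154 − 148.5714 = 56.044; wedge = 37 − 29.7143 = 7.2857.
The triangle = ½ × 56.044 × 7.2857 = $204.16 thousand.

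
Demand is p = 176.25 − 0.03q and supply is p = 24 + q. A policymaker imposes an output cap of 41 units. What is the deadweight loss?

5875.92

Competitive equilibrium: 176.25 − 0.03q = 24 + q → q* = 147.8155, p* = 171.8155.
At q = 41: demand price = 176.25 − 0.03·41 = 175.02; supply price = 24 + 1·41 = 65.
Δq = 147.8155 − 41 = 106.8155; wedge = 175.02 − 65 = 110.02.
Welfare loss = ½ × 106.8155 × 110.02 = 5875.92.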